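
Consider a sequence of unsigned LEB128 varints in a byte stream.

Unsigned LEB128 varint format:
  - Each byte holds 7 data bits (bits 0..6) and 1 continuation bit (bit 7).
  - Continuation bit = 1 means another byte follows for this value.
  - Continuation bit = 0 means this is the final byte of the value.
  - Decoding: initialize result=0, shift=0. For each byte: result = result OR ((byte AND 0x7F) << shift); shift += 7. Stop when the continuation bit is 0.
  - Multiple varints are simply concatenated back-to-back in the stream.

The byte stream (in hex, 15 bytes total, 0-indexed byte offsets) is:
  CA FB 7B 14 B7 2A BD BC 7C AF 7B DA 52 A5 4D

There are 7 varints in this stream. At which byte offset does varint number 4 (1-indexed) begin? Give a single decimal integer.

Answer: 6

Derivation:
  byte[0]=0xCA cont=1 payload=0x4A=74: acc |= 74<<0 -> acc=74 shift=7
  byte[1]=0xFB cont=1 payload=0x7B=123: acc |= 123<<7 -> acc=15818 shift=14
  byte[2]=0x7B cont=0 payload=0x7B=123: acc |= 123<<14 -> acc=2031050 shift=21 [end]
Varint 1: bytes[0:3] = CA FB 7B -> value 2031050 (3 byte(s))
  byte[3]=0x14 cont=0 payload=0x14=20: acc |= 20<<0 -> acc=20 shift=7 [end]
Varint 2: bytes[3:4] = 14 -> value 20 (1 byte(s))
  byte[4]=0xB7 cont=1 payload=0x37=55: acc |= 55<<0 -> acc=55 shift=7
  byte[5]=0x2A cont=0 payload=0x2A=42: acc |= 42<<7 -> acc=5431 shift=14 [end]
Varint 3: bytes[4:6] = B7 2A -> value 5431 (2 byte(s))
  byte[6]=0xBD cont=1 payload=0x3D=61: acc |= 61<<0 -> acc=61 shift=7
  byte[7]=0xBC cont=1 payload=0x3C=60: acc |= 60<<7 -> acc=7741 shift=14
  byte[8]=0x7C cont=0 payload=0x7C=124: acc |= 124<<14 -> acc=2039357 shift=21 [end]
Varint 4: bytes[6:9] = BD BC 7C -> value 2039357 (3 byte(s))
  byte[9]=0xAF cont=1 payload=0x2F=47: acc |= 47<<0 -> acc=47 shift=7
  byte[10]=0x7B cont=0 payload=0x7B=123: acc |= 123<<7 -> acc=15791 shift=14 [end]
Varint 5: bytes[9:11] = AF 7B -> value 15791 (2 byte(s))
  byte[11]=0xDA cont=1 payload=0x5A=90: acc |= 90<<0 -> acc=90 shift=7
  byte[12]=0x52 cont=0 payload=0x52=82: acc |= 82<<7 -> acc=10586 shift=14 [end]
Varint 6: bytes[11:13] = DA 52 -> value 10586 (2 byte(s))
  byte[13]=0xA5 cont=1 payload=0x25=37: acc |= 37<<0 -> acc=37 shift=7
  byte[14]=0x4D cont=0 payload=0x4D=77: acc |= 77<<7 -> acc=9893 shift=14 [end]
Varint 7: bytes[13:15] = A5 4D -> value 9893 (2 byte(s))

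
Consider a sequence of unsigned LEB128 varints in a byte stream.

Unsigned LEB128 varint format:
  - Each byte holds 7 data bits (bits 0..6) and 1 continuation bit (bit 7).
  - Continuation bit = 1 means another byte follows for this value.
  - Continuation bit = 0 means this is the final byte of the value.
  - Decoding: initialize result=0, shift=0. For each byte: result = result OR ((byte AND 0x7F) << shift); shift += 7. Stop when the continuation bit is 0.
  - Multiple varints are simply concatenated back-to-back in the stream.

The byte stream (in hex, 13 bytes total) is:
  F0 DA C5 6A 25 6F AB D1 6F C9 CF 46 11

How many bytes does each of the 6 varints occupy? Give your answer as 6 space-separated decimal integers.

Answer: 4 1 1 3 3 1

Derivation:
  byte[0]=0xF0 cont=1 payload=0x70=112: acc |= 112<<0 -> acc=112 shift=7
  byte[1]=0xDA cont=1 payload=0x5A=90: acc |= 90<<7 -> acc=11632 shift=14
  byte[2]=0xC5 cont=1 payload=0x45=69: acc |= 69<<14 -> acc=1142128 shift=21
  byte[3]=0x6A cont=0 payload=0x6A=106: acc |= 106<<21 -> acc=223440240 shift=28 [end]
Varint 1: bytes[0:4] = F0 DA C5 6A -> value 223440240 (4 byte(s))
  byte[4]=0x25 cont=0 payload=0x25=37: acc |= 37<<0 -> acc=37 shift=7 [end]
Varint 2: bytes[4:5] = 25 -> value 37 (1 byte(s))
  byte[5]=0x6F cont=0 payload=0x6F=111: acc |= 111<<0 -> acc=111 shift=7 [end]
Varint 3: bytes[5:6] = 6F -> value 111 (1 byte(s))
  byte[6]=0xAB cont=1 payload=0x2B=43: acc |= 43<<0 -> acc=43 shift=7
  byte[7]=0xD1 cont=1 payload=0x51=81: acc |= 81<<7 -> acc=10411 shift=14
  byte[8]=0x6F cont=0 payload=0x6F=111: acc |= 111<<14 -> acc=1829035 shift=21 [end]
Varint 4: bytes[6:9] = AB D1 6F -> value 1829035 (3 byte(s))
  byte[9]=0xC9 cont=1 payload=0x49=73: acc |= 73<<0 -> acc=73 shift=7
  byte[10]=0xCF cont=1 payload=0x4F=79: acc |= 79<<7 -> acc=10185 shift=14
  byte[11]=0x46 cont=0 payload=0x46=70: acc |= 70<<14 -> acc=1157065 shift=21 [end]
Varint 5: bytes[9:12] = C9 CF 46 -> value 1157065 (3 byte(s))
  byte[12]=0x11 cont=0 payload=0x11=17: acc |= 17<<0 -> acc=17 shift=7 [end]
Varint 6: bytes[12:13] = 11 -> value 17 (1 byte(s))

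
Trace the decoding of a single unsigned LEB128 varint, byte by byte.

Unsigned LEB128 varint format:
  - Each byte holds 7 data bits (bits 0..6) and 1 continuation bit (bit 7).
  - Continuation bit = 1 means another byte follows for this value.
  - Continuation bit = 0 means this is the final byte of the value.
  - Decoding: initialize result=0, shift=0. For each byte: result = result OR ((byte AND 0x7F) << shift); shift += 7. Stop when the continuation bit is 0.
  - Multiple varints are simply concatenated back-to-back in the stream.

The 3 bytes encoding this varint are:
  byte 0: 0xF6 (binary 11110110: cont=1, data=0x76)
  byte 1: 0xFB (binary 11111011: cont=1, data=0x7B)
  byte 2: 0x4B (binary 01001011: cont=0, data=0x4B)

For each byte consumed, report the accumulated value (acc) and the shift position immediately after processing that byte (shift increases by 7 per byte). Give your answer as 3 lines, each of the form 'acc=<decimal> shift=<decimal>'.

Answer: acc=118 shift=7
acc=15862 shift=14
acc=1244662 shift=21

Derivation:
byte 0=0xF6: payload=0x76=118, contrib = 118<<0 = 118; acc -> 118, shift -> 7
byte 1=0xFB: payload=0x7B=123, contrib = 123<<7 = 15744; acc -> 15862, shift -> 14
byte 2=0x4B: payload=0x4B=75, contrib = 75<<14 = 1228800; acc -> 1244662, shift -> 21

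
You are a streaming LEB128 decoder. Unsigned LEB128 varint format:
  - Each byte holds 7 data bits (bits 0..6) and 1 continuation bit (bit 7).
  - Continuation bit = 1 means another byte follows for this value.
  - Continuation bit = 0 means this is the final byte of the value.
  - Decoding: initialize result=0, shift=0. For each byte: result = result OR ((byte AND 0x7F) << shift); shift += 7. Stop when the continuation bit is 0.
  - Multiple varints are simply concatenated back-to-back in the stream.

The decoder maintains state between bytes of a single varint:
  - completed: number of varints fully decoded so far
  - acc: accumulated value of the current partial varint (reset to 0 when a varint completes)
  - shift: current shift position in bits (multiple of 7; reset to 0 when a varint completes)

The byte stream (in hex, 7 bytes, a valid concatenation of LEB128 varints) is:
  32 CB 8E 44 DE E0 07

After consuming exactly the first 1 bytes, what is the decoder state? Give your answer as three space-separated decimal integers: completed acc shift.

Answer: 1 0 0

Derivation:
byte[0]=0x32 cont=0 payload=0x32: varint #1 complete (value=50); reset -> completed=1 acc=0 shift=0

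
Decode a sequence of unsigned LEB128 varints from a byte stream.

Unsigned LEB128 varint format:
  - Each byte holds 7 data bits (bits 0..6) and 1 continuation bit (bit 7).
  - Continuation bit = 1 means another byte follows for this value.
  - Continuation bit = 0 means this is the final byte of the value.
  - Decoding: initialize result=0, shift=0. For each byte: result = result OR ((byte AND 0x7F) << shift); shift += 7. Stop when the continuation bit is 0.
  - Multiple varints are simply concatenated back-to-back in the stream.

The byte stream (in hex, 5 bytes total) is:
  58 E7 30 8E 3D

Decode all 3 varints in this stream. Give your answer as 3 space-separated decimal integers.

Answer: 88 6247 7822

Derivation:
  byte[0]=0x58 cont=0 payload=0x58=88: acc |= 88<<0 -> acc=88 shift=7 [end]
Varint 1: bytes[0:1] = 58 -> value 88 (1 byte(s))
  byte[1]=0xE7 cont=1 payload=0x67=103: acc |= 103<<0 -> acc=103 shift=7
  byte[2]=0x30 cont=0 payload=0x30=48: acc |= 48<<7 -> acc=6247 shift=14 [end]
Varint 2: bytes[1:3] = E7 30 -> value 6247 (2 byte(s))
  byte[3]=0x8E cont=1 payload=0x0E=14: acc |= 14<<0 -> acc=14 shift=7
  byte[4]=0x3D cont=0 payload=0x3D=61: acc |= 61<<7 -> acc=7822 shift=14 [end]
Varint 3: bytes[3:5] = 8E 3D -> value 7822 (2 byte(s))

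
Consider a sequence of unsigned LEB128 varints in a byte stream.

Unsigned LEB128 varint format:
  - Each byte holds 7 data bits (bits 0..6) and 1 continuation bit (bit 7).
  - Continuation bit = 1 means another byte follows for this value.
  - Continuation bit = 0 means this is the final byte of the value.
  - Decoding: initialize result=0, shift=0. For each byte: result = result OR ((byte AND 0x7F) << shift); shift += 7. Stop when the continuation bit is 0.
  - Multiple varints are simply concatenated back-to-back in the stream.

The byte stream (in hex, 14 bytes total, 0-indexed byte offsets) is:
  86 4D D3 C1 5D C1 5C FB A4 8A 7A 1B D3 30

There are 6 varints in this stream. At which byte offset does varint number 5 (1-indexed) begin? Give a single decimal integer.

Answer: 11

Derivation:
  byte[0]=0x86 cont=1 payload=0x06=6: acc |= 6<<0 -> acc=6 shift=7
  byte[1]=0x4D cont=0 payload=0x4D=77: acc |= 77<<7 -> acc=9862 shift=14 [end]
Varint 1: bytes[0:2] = 86 4D -> value 9862 (2 byte(s))
  byte[2]=0xD3 cont=1 payload=0x53=83: acc |= 83<<0 -> acc=83 shift=7
  byte[3]=0xC1 cont=1 payload=0x41=65: acc |= 65<<7 -> acc=8403 shift=14
  byte[4]=0x5D cont=0 payload=0x5D=93: acc |= 93<<14 -> acc=1532115 shift=21 [end]
Varint 2: bytes[2:5] = D3 C1 5D -> value 1532115 (3 byte(s))
  byte[5]=0xC1 cont=1 payload=0x41=65: acc |= 65<<0 -> acc=65 shift=7
  byte[6]=0x5C cont=0 payload=0x5C=92: acc |= 92<<7 -> acc=11841 shift=14 [end]
Varint 3: bytes[5:7] = C1 5C -> value 11841 (2 byte(s))
  byte[7]=0xFB cont=1 payload=0x7B=123: acc |= 123<<0 -> acc=123 shift=7
  byte[8]=0xA4 cont=1 payload=0x24=36: acc |= 36<<7 -> acc=4731 shift=14
  byte[9]=0x8A cont=1 payload=0x0A=10: acc |= 10<<14 -> acc=168571 shift=21
  byte[10]=0x7A cont=0 payload=0x7A=122: acc |= 122<<21 -> acc=256021115 shift=28 [end]
Varint 4: bytes[7:11] = FB A4 8A 7A -> value 256021115 (4 byte(s))
  byte[11]=0x1B cont=0 payload=0x1B=27: acc |= 27<<0 -> acc=27 shift=7 [end]
Varint 5: bytes[11:12] = 1B -> value 27 (1 byte(s))
  byte[12]=0xD3 cont=1 payload=0x53=83: acc |= 83<<0 -> acc=83 shift=7
  byte[13]=0x30 cont=0 payload=0x30=48: acc |= 48<<7 -> acc=6227 shift=14 [end]
Varint 6: bytes[12:14] = D3 30 -> value 6227 (2 byte(s))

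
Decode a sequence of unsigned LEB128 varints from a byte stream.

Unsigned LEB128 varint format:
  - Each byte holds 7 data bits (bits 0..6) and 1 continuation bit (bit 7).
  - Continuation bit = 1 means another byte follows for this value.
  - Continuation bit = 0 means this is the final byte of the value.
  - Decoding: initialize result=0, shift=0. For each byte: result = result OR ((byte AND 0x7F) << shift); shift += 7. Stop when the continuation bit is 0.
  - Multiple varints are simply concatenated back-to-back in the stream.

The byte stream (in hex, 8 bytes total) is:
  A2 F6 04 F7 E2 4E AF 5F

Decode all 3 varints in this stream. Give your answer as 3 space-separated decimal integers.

  byte[0]=0xA2 cont=1 payload=0x22=34: acc |= 34<<0 -> acc=34 shift=7
  byte[1]=0xF6 cont=1 payload=0x76=118: acc |= 118<<7 -> acc=15138 shift=14
  byte[2]=0x04 cont=0 payload=0x04=4: acc |= 4<<14 -> acc=80674 shift=21 [end]
Varint 1: bytes[0:3] = A2 F6 04 -> value 80674 (3 byte(s))
  byte[3]=0xF7 cont=1 payload=0x77=119: acc |= 119<<0 -> acc=119 shift=7
  byte[4]=0xE2 cont=1 payload=0x62=98: acc |= 98<<7 -> acc=12663 shift=14
  byte[5]=0x4E cont=0 payload=0x4E=78: acc |= 78<<14 -> acc=1290615 shift=21 [end]
Varint 2: bytes[3:6] = F7 E2 4E -> value 1290615 (3 byte(s))
  byte[6]=0xAF cont=1 payload=0x2F=47: acc |= 47<<0 -> acc=47 shift=7
  byte[7]=0x5F cont=0 payload=0x5F=95: acc |= 95<<7 -> acc=12207 shift=14 [end]
Varint 3: bytes[6:8] = AF 5F -> value 12207 (2 byte(s))

Answer: 80674 1290615 12207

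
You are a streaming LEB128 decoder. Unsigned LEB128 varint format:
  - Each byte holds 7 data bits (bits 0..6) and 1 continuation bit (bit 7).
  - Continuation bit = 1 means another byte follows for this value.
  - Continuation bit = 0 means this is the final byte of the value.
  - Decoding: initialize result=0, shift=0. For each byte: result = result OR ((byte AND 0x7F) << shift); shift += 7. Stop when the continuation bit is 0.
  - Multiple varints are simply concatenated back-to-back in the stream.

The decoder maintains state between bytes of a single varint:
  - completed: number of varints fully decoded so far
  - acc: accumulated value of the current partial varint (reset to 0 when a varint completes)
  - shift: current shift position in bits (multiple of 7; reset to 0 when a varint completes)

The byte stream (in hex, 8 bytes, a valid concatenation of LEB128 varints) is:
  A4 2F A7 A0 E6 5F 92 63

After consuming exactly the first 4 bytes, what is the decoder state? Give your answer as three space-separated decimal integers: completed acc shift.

Answer: 1 4135 14

Derivation:
byte[0]=0xA4 cont=1 payload=0x24: acc |= 36<<0 -> completed=0 acc=36 shift=7
byte[1]=0x2F cont=0 payload=0x2F: varint #1 complete (value=6052); reset -> completed=1 acc=0 shift=0
byte[2]=0xA7 cont=1 payload=0x27: acc |= 39<<0 -> completed=1 acc=39 shift=7
byte[3]=0xA0 cont=1 payload=0x20: acc |= 32<<7 -> completed=1 acc=4135 shift=14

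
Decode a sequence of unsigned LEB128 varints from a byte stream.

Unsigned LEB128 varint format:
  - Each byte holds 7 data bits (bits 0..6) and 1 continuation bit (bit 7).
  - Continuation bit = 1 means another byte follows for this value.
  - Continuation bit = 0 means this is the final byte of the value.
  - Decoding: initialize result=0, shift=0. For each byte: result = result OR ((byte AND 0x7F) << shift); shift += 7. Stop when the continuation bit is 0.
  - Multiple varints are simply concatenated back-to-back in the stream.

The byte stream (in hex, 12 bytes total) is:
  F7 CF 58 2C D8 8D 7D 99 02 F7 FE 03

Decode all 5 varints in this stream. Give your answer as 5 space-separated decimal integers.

  byte[0]=0xF7 cont=1 payload=0x77=119: acc |= 119<<0 -> acc=119 shift=7
  byte[1]=0xCF cont=1 payload=0x4F=79: acc |= 79<<7 -> acc=10231 shift=14
  byte[2]=0x58 cont=0 payload=0x58=88: acc |= 88<<14 -> acc=1452023 shift=21 [end]
Varint 1: bytes[0:3] = F7 CF 58 -> value 1452023 (3 byte(s))
  byte[3]=0x2C cont=0 payload=0x2C=44: acc |= 44<<0 -> acc=44 shift=7 [end]
Varint 2: bytes[3:4] = 2C -> value 44 (1 byte(s))
  byte[4]=0xD8 cont=1 payload=0x58=88: acc |= 88<<0 -> acc=88 shift=7
  byte[5]=0x8D cont=1 payload=0x0D=13: acc |= 13<<7 -> acc=1752 shift=14
  byte[6]=0x7D cont=0 payload=0x7D=125: acc |= 125<<14 -> acc=2049752 shift=21 [end]
Varint 3: bytes[4:7] = D8 8D 7D -> value 2049752 (3 byte(s))
  byte[7]=0x99 cont=1 payload=0x19=25: acc |= 25<<0 -> acc=25 shift=7
  byte[8]=0x02 cont=0 payload=0x02=2: acc |= 2<<7 -> acc=281 shift=14 [end]
Varint 4: bytes[7:9] = 99 02 -> value 281 (2 byte(s))
  byte[9]=0xF7 cont=1 payload=0x77=119: acc |= 119<<0 -> acc=119 shift=7
  byte[10]=0xFE cont=1 payload=0x7E=126: acc |= 126<<7 -> acc=16247 shift=14
  byte[11]=0x03 cont=0 payload=0x03=3: acc |= 3<<14 -> acc=65399 shift=21 [end]
Varint 5: bytes[9:12] = F7 FE 03 -> value 65399 (3 byte(s))

Answer: 1452023 44 2049752 281 65399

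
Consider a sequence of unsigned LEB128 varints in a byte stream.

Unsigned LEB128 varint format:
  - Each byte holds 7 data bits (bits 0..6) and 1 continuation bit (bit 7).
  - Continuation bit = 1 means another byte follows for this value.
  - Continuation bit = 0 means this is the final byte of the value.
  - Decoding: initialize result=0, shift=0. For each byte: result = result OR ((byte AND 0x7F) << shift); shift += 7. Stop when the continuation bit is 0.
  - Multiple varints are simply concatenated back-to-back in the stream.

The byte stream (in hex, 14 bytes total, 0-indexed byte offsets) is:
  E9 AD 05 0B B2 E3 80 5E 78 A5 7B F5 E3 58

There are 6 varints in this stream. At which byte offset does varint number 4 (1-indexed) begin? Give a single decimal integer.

Answer: 8

Derivation:
  byte[0]=0xE9 cont=1 payload=0x69=105: acc |= 105<<0 -> acc=105 shift=7
  byte[1]=0xAD cont=1 payload=0x2D=45: acc |= 45<<7 -> acc=5865 shift=14
  byte[2]=0x05 cont=0 payload=0x05=5: acc |= 5<<14 -> acc=87785 shift=21 [end]
Varint 1: bytes[0:3] = E9 AD 05 -> value 87785 (3 byte(s))
  byte[3]=0x0B cont=0 payload=0x0B=11: acc |= 11<<0 -> acc=11 shift=7 [end]
Varint 2: bytes[3:4] = 0B -> value 11 (1 byte(s))
  byte[4]=0xB2 cont=1 payload=0x32=50: acc |= 50<<0 -> acc=50 shift=7
  byte[5]=0xE3 cont=1 payload=0x63=99: acc |= 99<<7 -> acc=12722 shift=14
  byte[6]=0x80 cont=1 payload=0x00=0: acc |= 0<<14 -> acc=12722 shift=21
  byte[7]=0x5E cont=0 payload=0x5E=94: acc |= 94<<21 -> acc=197145010 shift=28 [end]
Varint 3: bytes[4:8] = B2 E3 80 5E -> value 197145010 (4 byte(s))
  byte[8]=0x78 cont=0 payload=0x78=120: acc |= 120<<0 -> acc=120 shift=7 [end]
Varint 4: bytes[8:9] = 78 -> value 120 (1 byte(s))
  byte[9]=0xA5 cont=1 payload=0x25=37: acc |= 37<<0 -> acc=37 shift=7
  byte[10]=0x7B cont=0 payload=0x7B=123: acc |= 123<<7 -> acc=15781 shift=14 [end]
Varint 5: bytes[9:11] = A5 7B -> value 15781 (2 byte(s))
  byte[11]=0xF5 cont=1 payload=0x75=117: acc |= 117<<0 -> acc=117 shift=7
  byte[12]=0xE3 cont=1 payload=0x63=99: acc |= 99<<7 -> acc=12789 shift=14
  byte[13]=0x58 cont=0 payload=0x58=88: acc |= 88<<14 -> acc=1454581 shift=21 [end]
Varint 6: bytes[11:14] = F5 E3 58 -> value 1454581 (3 byte(s))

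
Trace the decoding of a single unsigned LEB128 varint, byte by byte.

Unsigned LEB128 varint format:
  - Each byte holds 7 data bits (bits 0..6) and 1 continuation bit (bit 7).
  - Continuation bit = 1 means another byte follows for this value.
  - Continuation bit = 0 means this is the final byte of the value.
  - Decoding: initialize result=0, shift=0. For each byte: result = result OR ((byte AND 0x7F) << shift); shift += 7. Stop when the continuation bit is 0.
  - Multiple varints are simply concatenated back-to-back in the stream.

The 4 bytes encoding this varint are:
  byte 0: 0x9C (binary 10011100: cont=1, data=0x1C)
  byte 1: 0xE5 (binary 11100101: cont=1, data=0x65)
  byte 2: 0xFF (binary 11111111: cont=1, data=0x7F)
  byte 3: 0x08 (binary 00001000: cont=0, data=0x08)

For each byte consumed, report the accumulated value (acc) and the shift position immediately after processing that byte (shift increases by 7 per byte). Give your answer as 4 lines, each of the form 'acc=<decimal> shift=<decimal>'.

Answer: acc=28 shift=7
acc=12956 shift=14
acc=2093724 shift=21
acc=18870940 shift=28

Derivation:
byte 0=0x9C: payload=0x1C=28, contrib = 28<<0 = 28; acc -> 28, shift -> 7
byte 1=0xE5: payload=0x65=101, contrib = 101<<7 = 12928; acc -> 12956, shift -> 14
byte 2=0xFF: payload=0x7F=127, contrib = 127<<14 = 2080768; acc -> 2093724, shift -> 21
byte 3=0x08: payload=0x08=8, contrib = 8<<21 = 16777216; acc -> 18870940, shift -> 28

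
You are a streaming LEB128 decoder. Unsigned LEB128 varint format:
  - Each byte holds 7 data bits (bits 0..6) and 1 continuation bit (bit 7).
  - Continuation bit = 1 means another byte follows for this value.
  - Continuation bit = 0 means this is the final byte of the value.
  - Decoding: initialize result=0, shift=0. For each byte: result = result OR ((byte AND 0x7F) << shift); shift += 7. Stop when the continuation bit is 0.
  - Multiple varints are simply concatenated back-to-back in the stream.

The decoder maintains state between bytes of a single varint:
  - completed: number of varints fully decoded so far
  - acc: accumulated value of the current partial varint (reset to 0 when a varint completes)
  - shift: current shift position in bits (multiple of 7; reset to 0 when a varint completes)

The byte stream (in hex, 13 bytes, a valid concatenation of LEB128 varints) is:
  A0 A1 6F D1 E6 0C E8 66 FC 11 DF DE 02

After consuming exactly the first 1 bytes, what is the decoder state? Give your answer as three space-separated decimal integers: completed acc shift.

byte[0]=0xA0 cont=1 payload=0x20: acc |= 32<<0 -> completed=0 acc=32 shift=7

Answer: 0 32 7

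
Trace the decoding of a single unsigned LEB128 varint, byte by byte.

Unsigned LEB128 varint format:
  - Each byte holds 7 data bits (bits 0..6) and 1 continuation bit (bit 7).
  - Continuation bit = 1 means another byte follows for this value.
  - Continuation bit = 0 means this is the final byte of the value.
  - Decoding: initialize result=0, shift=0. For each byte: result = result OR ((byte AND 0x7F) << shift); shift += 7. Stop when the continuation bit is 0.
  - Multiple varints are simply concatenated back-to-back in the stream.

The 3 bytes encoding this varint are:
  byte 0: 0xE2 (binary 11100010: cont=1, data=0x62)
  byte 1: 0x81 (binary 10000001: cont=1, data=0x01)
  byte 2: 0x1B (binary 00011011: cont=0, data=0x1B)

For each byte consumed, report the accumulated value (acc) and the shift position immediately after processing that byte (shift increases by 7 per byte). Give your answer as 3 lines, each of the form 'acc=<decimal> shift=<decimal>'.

Answer: acc=98 shift=7
acc=226 shift=14
acc=442594 shift=21

Derivation:
byte 0=0xE2: payload=0x62=98, contrib = 98<<0 = 98; acc -> 98, shift -> 7
byte 1=0x81: payload=0x01=1, contrib = 1<<7 = 128; acc -> 226, shift -> 14
byte 2=0x1B: payload=0x1B=27, contrib = 27<<14 = 442368; acc -> 442594, shift -> 21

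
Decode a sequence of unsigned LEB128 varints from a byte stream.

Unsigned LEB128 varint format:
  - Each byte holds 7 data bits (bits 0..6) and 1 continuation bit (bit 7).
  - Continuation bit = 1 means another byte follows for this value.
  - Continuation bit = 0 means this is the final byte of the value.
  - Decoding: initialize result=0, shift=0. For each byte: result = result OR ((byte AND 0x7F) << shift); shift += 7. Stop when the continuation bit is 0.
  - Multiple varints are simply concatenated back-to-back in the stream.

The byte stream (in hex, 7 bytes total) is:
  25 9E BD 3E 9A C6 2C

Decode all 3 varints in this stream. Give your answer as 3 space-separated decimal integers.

Answer: 37 1023646 729882

Derivation:
  byte[0]=0x25 cont=0 payload=0x25=37: acc |= 37<<0 -> acc=37 shift=7 [end]
Varint 1: bytes[0:1] = 25 -> value 37 (1 byte(s))
  byte[1]=0x9E cont=1 payload=0x1E=30: acc |= 30<<0 -> acc=30 shift=7
  byte[2]=0xBD cont=1 payload=0x3D=61: acc |= 61<<7 -> acc=7838 shift=14
  byte[3]=0x3E cont=0 payload=0x3E=62: acc |= 62<<14 -> acc=1023646 shift=21 [end]
Varint 2: bytes[1:4] = 9E BD 3E -> value 1023646 (3 byte(s))
  byte[4]=0x9A cont=1 payload=0x1A=26: acc |= 26<<0 -> acc=26 shift=7
  byte[5]=0xC6 cont=1 payload=0x46=70: acc |= 70<<7 -> acc=8986 shift=14
  byte[6]=0x2C cont=0 payload=0x2C=44: acc |= 44<<14 -> acc=729882 shift=21 [end]
Varint 3: bytes[4:7] = 9A C6 2C -> value 729882 (3 byte(s))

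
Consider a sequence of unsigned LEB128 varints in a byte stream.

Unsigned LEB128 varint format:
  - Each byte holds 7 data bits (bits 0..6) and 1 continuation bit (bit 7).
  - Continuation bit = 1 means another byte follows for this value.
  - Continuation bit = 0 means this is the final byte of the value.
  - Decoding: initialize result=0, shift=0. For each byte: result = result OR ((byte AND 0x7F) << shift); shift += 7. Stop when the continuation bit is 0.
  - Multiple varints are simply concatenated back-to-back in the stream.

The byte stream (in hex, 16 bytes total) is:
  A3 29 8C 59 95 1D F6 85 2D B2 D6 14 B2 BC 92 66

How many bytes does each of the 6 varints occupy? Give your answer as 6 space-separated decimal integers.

Answer: 2 2 2 3 3 4

Derivation:
  byte[0]=0xA3 cont=1 payload=0x23=35: acc |= 35<<0 -> acc=35 shift=7
  byte[1]=0x29 cont=0 payload=0x29=41: acc |= 41<<7 -> acc=5283 shift=14 [end]
Varint 1: bytes[0:2] = A3 29 -> value 5283 (2 byte(s))
  byte[2]=0x8C cont=1 payload=0x0C=12: acc |= 12<<0 -> acc=12 shift=7
  byte[3]=0x59 cont=0 payload=0x59=89: acc |= 89<<7 -> acc=11404 shift=14 [end]
Varint 2: bytes[2:4] = 8C 59 -> value 11404 (2 byte(s))
  byte[4]=0x95 cont=1 payload=0x15=21: acc |= 21<<0 -> acc=21 shift=7
  byte[5]=0x1D cont=0 payload=0x1D=29: acc |= 29<<7 -> acc=3733 shift=14 [end]
Varint 3: bytes[4:6] = 95 1D -> value 3733 (2 byte(s))
  byte[6]=0xF6 cont=1 payload=0x76=118: acc |= 118<<0 -> acc=118 shift=7
  byte[7]=0x85 cont=1 payload=0x05=5: acc |= 5<<7 -> acc=758 shift=14
  byte[8]=0x2D cont=0 payload=0x2D=45: acc |= 45<<14 -> acc=738038 shift=21 [end]
Varint 4: bytes[6:9] = F6 85 2D -> value 738038 (3 byte(s))
  byte[9]=0xB2 cont=1 payload=0x32=50: acc |= 50<<0 -> acc=50 shift=7
  byte[10]=0xD6 cont=1 payload=0x56=86: acc |= 86<<7 -> acc=11058 shift=14
  byte[11]=0x14 cont=0 payload=0x14=20: acc |= 20<<14 -> acc=338738 shift=21 [end]
Varint 5: bytes[9:12] = B2 D6 14 -> value 338738 (3 byte(s))
  byte[12]=0xB2 cont=1 payload=0x32=50: acc |= 50<<0 -> acc=50 shift=7
  byte[13]=0xBC cont=1 payload=0x3C=60: acc |= 60<<7 -> acc=7730 shift=14
  byte[14]=0x92 cont=1 payload=0x12=18: acc |= 18<<14 -> acc=302642 shift=21
  byte[15]=0x66 cont=0 payload=0x66=102: acc |= 102<<21 -> acc=214212146 shift=28 [end]
Varint 6: bytes[12:16] = B2 BC 92 66 -> value 214212146 (4 byte(s))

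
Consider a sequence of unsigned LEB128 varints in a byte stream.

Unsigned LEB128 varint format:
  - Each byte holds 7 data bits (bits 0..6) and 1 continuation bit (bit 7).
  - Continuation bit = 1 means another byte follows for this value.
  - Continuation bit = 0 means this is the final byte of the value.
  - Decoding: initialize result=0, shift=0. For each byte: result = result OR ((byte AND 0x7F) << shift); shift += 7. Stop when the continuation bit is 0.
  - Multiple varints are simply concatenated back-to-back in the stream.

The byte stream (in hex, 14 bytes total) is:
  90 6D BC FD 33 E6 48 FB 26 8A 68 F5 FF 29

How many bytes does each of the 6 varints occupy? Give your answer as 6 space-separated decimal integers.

  byte[0]=0x90 cont=1 payload=0x10=16: acc |= 16<<0 -> acc=16 shift=7
  byte[1]=0x6D cont=0 payload=0x6D=109: acc |= 109<<7 -> acc=13968 shift=14 [end]
Varint 1: bytes[0:2] = 90 6D -> value 13968 (2 byte(s))
  byte[2]=0xBC cont=1 payload=0x3C=60: acc |= 60<<0 -> acc=60 shift=7
  byte[3]=0xFD cont=1 payload=0x7D=125: acc |= 125<<7 -> acc=16060 shift=14
  byte[4]=0x33 cont=0 payload=0x33=51: acc |= 51<<14 -> acc=851644 shift=21 [end]
Varint 2: bytes[2:5] = BC FD 33 -> value 851644 (3 byte(s))
  byte[5]=0xE6 cont=1 payload=0x66=102: acc |= 102<<0 -> acc=102 shift=7
  byte[6]=0x48 cont=0 payload=0x48=72: acc |= 72<<7 -> acc=9318 shift=14 [end]
Varint 3: bytes[5:7] = E6 48 -> value 9318 (2 byte(s))
  byte[7]=0xFB cont=1 payload=0x7B=123: acc |= 123<<0 -> acc=123 shift=7
  byte[8]=0x26 cont=0 payload=0x26=38: acc |= 38<<7 -> acc=4987 shift=14 [end]
Varint 4: bytes[7:9] = FB 26 -> value 4987 (2 byte(s))
  byte[9]=0x8A cont=1 payload=0x0A=10: acc |= 10<<0 -> acc=10 shift=7
  byte[10]=0x68 cont=0 payload=0x68=104: acc |= 104<<7 -> acc=13322 shift=14 [end]
Varint 5: bytes[9:11] = 8A 68 -> value 13322 (2 byte(s))
  byte[11]=0xF5 cont=1 payload=0x75=117: acc |= 117<<0 -> acc=117 shift=7
  byte[12]=0xFF cont=1 payload=0x7F=127: acc |= 127<<7 -> acc=16373 shift=14
  byte[13]=0x29 cont=0 payload=0x29=41: acc |= 41<<14 -> acc=688117 shift=21 [end]
Varint 6: bytes[11:14] = F5 FF 29 -> value 688117 (3 byte(s))

Answer: 2 3 2 2 2 3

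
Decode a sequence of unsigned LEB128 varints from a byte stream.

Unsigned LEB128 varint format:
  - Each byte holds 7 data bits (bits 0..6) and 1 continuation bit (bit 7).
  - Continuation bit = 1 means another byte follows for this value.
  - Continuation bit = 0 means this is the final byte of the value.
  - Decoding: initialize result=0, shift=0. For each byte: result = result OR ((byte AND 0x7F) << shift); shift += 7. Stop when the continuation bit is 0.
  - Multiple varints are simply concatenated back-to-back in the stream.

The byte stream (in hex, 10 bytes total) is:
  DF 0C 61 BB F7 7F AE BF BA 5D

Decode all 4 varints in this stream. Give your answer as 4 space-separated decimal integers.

  byte[0]=0xDF cont=1 payload=0x5F=95: acc |= 95<<0 -> acc=95 shift=7
  byte[1]=0x0C cont=0 payload=0x0C=12: acc |= 12<<7 -> acc=1631 shift=14 [end]
Varint 1: bytes[0:2] = DF 0C -> value 1631 (2 byte(s))
  byte[2]=0x61 cont=0 payload=0x61=97: acc |= 97<<0 -> acc=97 shift=7 [end]
Varint 2: bytes[2:3] = 61 -> value 97 (1 byte(s))
  byte[3]=0xBB cont=1 payload=0x3B=59: acc |= 59<<0 -> acc=59 shift=7
  byte[4]=0xF7 cont=1 payload=0x77=119: acc |= 119<<7 -> acc=15291 shift=14
  byte[5]=0x7F cont=0 payload=0x7F=127: acc |= 127<<14 -> acc=2096059 shift=21 [end]
Varint 3: bytes[3:6] = BB F7 7F -> value 2096059 (3 byte(s))
  byte[6]=0xAE cont=1 payload=0x2E=46: acc |= 46<<0 -> acc=46 shift=7
  byte[7]=0xBF cont=1 payload=0x3F=63: acc |= 63<<7 -> acc=8110 shift=14
  byte[8]=0xBA cont=1 payload=0x3A=58: acc |= 58<<14 -> acc=958382 shift=21
  byte[9]=0x5D cont=0 payload=0x5D=93: acc |= 93<<21 -> acc=195993518 shift=28 [end]
Varint 4: bytes[6:10] = AE BF BA 5D -> value 195993518 (4 byte(s))

Answer: 1631 97 2096059 195993518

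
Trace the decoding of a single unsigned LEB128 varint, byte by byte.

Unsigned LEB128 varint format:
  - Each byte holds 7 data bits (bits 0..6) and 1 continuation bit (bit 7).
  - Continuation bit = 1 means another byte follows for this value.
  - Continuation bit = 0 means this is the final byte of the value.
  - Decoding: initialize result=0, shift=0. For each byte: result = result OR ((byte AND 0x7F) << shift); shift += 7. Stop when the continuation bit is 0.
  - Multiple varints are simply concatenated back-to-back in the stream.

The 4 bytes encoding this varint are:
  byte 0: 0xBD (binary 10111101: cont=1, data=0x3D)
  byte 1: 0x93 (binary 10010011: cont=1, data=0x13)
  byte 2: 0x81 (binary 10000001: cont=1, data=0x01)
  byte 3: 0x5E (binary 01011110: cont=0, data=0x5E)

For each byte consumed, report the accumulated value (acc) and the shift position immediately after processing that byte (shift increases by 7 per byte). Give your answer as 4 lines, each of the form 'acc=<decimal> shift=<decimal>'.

Answer: acc=61 shift=7
acc=2493 shift=14
acc=18877 shift=21
acc=197151165 shift=28

Derivation:
byte 0=0xBD: payload=0x3D=61, contrib = 61<<0 = 61; acc -> 61, shift -> 7
byte 1=0x93: payload=0x13=19, contrib = 19<<7 = 2432; acc -> 2493, shift -> 14
byte 2=0x81: payload=0x01=1, contrib = 1<<14 = 16384; acc -> 18877, shift -> 21
byte 3=0x5E: payload=0x5E=94, contrib = 94<<21 = 197132288; acc -> 197151165, shift -> 28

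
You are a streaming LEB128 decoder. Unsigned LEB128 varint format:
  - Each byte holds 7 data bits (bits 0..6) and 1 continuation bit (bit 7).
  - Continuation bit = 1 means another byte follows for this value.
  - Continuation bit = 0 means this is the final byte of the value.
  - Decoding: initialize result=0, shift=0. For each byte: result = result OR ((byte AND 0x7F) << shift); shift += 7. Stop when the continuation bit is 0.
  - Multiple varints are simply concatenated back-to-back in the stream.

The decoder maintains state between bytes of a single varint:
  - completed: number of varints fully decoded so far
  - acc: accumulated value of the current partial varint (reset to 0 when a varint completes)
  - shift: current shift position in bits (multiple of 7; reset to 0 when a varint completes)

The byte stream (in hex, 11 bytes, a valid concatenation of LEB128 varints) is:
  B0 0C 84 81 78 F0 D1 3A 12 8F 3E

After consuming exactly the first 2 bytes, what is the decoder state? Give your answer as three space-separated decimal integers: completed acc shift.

byte[0]=0xB0 cont=1 payload=0x30: acc |= 48<<0 -> completed=0 acc=48 shift=7
byte[1]=0x0C cont=0 payload=0x0C: varint #1 complete (value=1584); reset -> completed=1 acc=0 shift=0

Answer: 1 0 0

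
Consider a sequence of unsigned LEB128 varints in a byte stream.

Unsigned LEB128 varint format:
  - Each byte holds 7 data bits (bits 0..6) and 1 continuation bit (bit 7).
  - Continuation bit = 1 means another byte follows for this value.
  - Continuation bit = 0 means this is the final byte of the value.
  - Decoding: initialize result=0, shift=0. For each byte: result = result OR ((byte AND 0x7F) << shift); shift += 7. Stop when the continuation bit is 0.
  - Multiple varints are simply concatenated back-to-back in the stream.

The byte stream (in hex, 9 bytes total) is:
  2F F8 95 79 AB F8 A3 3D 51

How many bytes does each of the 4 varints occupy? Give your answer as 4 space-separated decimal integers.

Answer: 1 3 4 1

Derivation:
  byte[0]=0x2F cont=0 payload=0x2F=47: acc |= 47<<0 -> acc=47 shift=7 [end]
Varint 1: bytes[0:1] = 2F -> value 47 (1 byte(s))
  byte[1]=0xF8 cont=1 payload=0x78=120: acc |= 120<<0 -> acc=120 shift=7
  byte[2]=0x95 cont=1 payload=0x15=21: acc |= 21<<7 -> acc=2808 shift=14
  byte[3]=0x79 cont=0 payload=0x79=121: acc |= 121<<14 -> acc=1985272 shift=21 [end]
Varint 2: bytes[1:4] = F8 95 79 -> value 1985272 (3 byte(s))
  byte[4]=0xAB cont=1 payload=0x2B=43: acc |= 43<<0 -> acc=43 shift=7
  byte[5]=0xF8 cont=1 payload=0x78=120: acc |= 120<<7 -> acc=15403 shift=14
  byte[6]=0xA3 cont=1 payload=0x23=35: acc |= 35<<14 -> acc=588843 shift=21
  byte[7]=0x3D cont=0 payload=0x3D=61: acc |= 61<<21 -> acc=128515115 shift=28 [end]
Varint 3: bytes[4:8] = AB F8 A3 3D -> value 128515115 (4 byte(s))
  byte[8]=0x51 cont=0 payload=0x51=81: acc |= 81<<0 -> acc=81 shift=7 [end]
Varint 4: bytes[8:9] = 51 -> value 81 (1 byte(s))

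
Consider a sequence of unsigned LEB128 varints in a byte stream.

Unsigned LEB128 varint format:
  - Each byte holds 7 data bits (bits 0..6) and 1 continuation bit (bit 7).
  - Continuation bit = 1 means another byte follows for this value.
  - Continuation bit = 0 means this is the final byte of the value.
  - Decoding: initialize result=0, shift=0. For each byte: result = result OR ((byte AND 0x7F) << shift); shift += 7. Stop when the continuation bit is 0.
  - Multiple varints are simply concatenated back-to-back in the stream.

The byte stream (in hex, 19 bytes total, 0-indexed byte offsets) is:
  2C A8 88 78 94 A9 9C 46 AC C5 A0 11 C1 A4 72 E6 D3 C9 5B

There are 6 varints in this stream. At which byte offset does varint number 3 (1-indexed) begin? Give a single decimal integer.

  byte[0]=0x2C cont=0 payload=0x2C=44: acc |= 44<<0 -> acc=44 shift=7 [end]
Varint 1: bytes[0:1] = 2C -> value 44 (1 byte(s))
  byte[1]=0xA8 cont=1 payload=0x28=40: acc |= 40<<0 -> acc=40 shift=7
  byte[2]=0x88 cont=1 payload=0x08=8: acc |= 8<<7 -> acc=1064 shift=14
  byte[3]=0x78 cont=0 payload=0x78=120: acc |= 120<<14 -> acc=1967144 shift=21 [end]
Varint 2: bytes[1:4] = A8 88 78 -> value 1967144 (3 byte(s))
  byte[4]=0x94 cont=1 payload=0x14=20: acc |= 20<<0 -> acc=20 shift=7
  byte[5]=0xA9 cont=1 payload=0x29=41: acc |= 41<<7 -> acc=5268 shift=14
  byte[6]=0x9C cont=1 payload=0x1C=28: acc |= 28<<14 -> acc=464020 shift=21
  byte[7]=0x46 cont=0 payload=0x46=70: acc |= 70<<21 -> acc=147264660 shift=28 [end]
Varint 3: bytes[4:8] = 94 A9 9C 46 -> value 147264660 (4 byte(s))
  byte[8]=0xAC cont=1 payload=0x2C=44: acc |= 44<<0 -> acc=44 shift=7
  byte[9]=0xC5 cont=1 payload=0x45=69: acc |= 69<<7 -> acc=8876 shift=14
  byte[10]=0xA0 cont=1 payload=0x20=32: acc |= 32<<14 -> acc=533164 shift=21
  byte[11]=0x11 cont=0 payload=0x11=17: acc |= 17<<21 -> acc=36184748 shift=28 [end]
Varint 4: bytes[8:12] = AC C5 A0 11 -> value 36184748 (4 byte(s))
  byte[12]=0xC1 cont=1 payload=0x41=65: acc |= 65<<0 -> acc=65 shift=7
  byte[13]=0xA4 cont=1 payload=0x24=36: acc |= 36<<7 -> acc=4673 shift=14
  byte[14]=0x72 cont=0 payload=0x72=114: acc |= 114<<14 -> acc=1872449 shift=21 [end]
Varint 5: bytes[12:15] = C1 A4 72 -> value 1872449 (3 byte(s))
  byte[15]=0xE6 cont=1 payload=0x66=102: acc |= 102<<0 -> acc=102 shift=7
  byte[16]=0xD3 cont=1 payload=0x53=83: acc |= 83<<7 -> acc=10726 shift=14
  byte[17]=0xC9 cont=1 payload=0x49=73: acc |= 73<<14 -> acc=1206758 shift=21
  byte[18]=0x5B cont=0 payload=0x5B=91: acc |= 91<<21 -> acc=192047590 shift=28 [end]
Varint 6: bytes[15:19] = E6 D3 C9 5B -> value 192047590 (4 byte(s))

Answer: 4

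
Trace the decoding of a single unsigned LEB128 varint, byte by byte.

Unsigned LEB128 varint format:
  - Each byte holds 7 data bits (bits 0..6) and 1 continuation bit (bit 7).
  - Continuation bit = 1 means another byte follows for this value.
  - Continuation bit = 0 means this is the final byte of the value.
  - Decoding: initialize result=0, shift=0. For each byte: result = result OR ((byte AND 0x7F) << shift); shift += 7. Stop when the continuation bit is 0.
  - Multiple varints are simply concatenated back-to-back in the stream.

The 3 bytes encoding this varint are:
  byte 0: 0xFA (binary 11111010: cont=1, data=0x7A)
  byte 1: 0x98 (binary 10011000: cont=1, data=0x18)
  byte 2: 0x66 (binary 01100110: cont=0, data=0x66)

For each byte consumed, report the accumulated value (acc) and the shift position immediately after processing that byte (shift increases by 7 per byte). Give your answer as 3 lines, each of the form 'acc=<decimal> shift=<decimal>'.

Answer: acc=122 shift=7
acc=3194 shift=14
acc=1674362 shift=21

Derivation:
byte 0=0xFA: payload=0x7A=122, contrib = 122<<0 = 122; acc -> 122, shift -> 7
byte 1=0x98: payload=0x18=24, contrib = 24<<7 = 3072; acc -> 3194, shift -> 14
byte 2=0x66: payload=0x66=102, contrib = 102<<14 = 1671168; acc -> 1674362, shift -> 21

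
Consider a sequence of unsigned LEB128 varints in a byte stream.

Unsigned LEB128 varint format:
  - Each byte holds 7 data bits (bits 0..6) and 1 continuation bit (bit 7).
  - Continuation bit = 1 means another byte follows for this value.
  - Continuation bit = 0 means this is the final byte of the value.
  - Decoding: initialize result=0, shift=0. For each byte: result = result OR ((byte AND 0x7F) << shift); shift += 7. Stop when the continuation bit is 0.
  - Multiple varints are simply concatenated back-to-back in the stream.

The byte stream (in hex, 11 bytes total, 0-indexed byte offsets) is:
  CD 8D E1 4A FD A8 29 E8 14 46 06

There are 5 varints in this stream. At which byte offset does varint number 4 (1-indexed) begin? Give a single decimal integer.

  byte[0]=0xCD cont=1 payload=0x4D=77: acc |= 77<<0 -> acc=77 shift=7
  byte[1]=0x8D cont=1 payload=0x0D=13: acc |= 13<<7 -> acc=1741 shift=14
  byte[2]=0xE1 cont=1 payload=0x61=97: acc |= 97<<14 -> acc=1590989 shift=21
  byte[3]=0x4A cont=0 payload=0x4A=74: acc |= 74<<21 -> acc=156780237 shift=28 [end]
Varint 1: bytes[0:4] = CD 8D E1 4A -> value 156780237 (4 byte(s))
  byte[4]=0xFD cont=1 payload=0x7D=125: acc |= 125<<0 -> acc=125 shift=7
  byte[5]=0xA8 cont=1 payload=0x28=40: acc |= 40<<7 -> acc=5245 shift=14
  byte[6]=0x29 cont=0 payload=0x29=41: acc |= 41<<14 -> acc=676989 shift=21 [end]
Varint 2: bytes[4:7] = FD A8 29 -> value 676989 (3 byte(s))
  byte[7]=0xE8 cont=1 payload=0x68=104: acc |= 104<<0 -> acc=104 shift=7
  byte[8]=0x14 cont=0 payload=0x14=20: acc |= 20<<7 -> acc=2664 shift=14 [end]
Varint 3: bytes[7:9] = E8 14 -> value 2664 (2 byte(s))
  byte[9]=0x46 cont=0 payload=0x46=70: acc |= 70<<0 -> acc=70 shift=7 [end]
Varint 4: bytes[9:10] = 46 -> value 70 (1 byte(s))
  byte[10]=0x06 cont=0 payload=0x06=6: acc |= 6<<0 -> acc=6 shift=7 [end]
Varint 5: bytes[10:11] = 06 -> value 6 (1 byte(s))

Answer: 9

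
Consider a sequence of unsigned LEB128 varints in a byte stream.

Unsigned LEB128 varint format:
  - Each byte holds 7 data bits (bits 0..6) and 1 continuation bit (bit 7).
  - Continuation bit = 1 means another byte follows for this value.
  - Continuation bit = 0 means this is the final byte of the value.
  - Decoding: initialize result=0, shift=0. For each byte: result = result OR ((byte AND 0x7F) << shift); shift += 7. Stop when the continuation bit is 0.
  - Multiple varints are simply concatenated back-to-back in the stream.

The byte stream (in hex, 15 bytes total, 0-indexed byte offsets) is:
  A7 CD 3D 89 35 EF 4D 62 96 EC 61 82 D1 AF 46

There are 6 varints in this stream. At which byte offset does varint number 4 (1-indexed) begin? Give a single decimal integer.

  byte[0]=0xA7 cont=1 payload=0x27=39: acc |= 39<<0 -> acc=39 shift=7
  byte[1]=0xCD cont=1 payload=0x4D=77: acc |= 77<<7 -> acc=9895 shift=14
  byte[2]=0x3D cont=0 payload=0x3D=61: acc |= 61<<14 -> acc=1009319 shift=21 [end]
Varint 1: bytes[0:3] = A7 CD 3D -> value 1009319 (3 byte(s))
  byte[3]=0x89 cont=1 payload=0x09=9: acc |= 9<<0 -> acc=9 shift=7
  byte[4]=0x35 cont=0 payload=0x35=53: acc |= 53<<7 -> acc=6793 shift=14 [end]
Varint 2: bytes[3:5] = 89 35 -> value 6793 (2 byte(s))
  byte[5]=0xEF cont=1 payload=0x6F=111: acc |= 111<<0 -> acc=111 shift=7
  byte[6]=0x4D cont=0 payload=0x4D=77: acc |= 77<<7 -> acc=9967 shift=14 [end]
Varint 3: bytes[5:7] = EF 4D -> value 9967 (2 byte(s))
  byte[7]=0x62 cont=0 payload=0x62=98: acc |= 98<<0 -> acc=98 shift=7 [end]
Varint 4: bytes[7:8] = 62 -> value 98 (1 byte(s))
  byte[8]=0x96 cont=1 payload=0x16=22: acc |= 22<<0 -> acc=22 shift=7
  byte[9]=0xEC cont=1 payload=0x6C=108: acc |= 108<<7 -> acc=13846 shift=14
  byte[10]=0x61 cont=0 payload=0x61=97: acc |= 97<<14 -> acc=1603094 shift=21 [end]
Varint 5: bytes[8:11] = 96 EC 61 -> value 1603094 (3 byte(s))
  byte[11]=0x82 cont=1 payload=0x02=2: acc |= 2<<0 -> acc=2 shift=7
  byte[12]=0xD1 cont=1 payload=0x51=81: acc |= 81<<7 -> acc=10370 shift=14
  byte[13]=0xAF cont=1 payload=0x2F=47: acc |= 47<<14 -> acc=780418 shift=21
  byte[14]=0x46 cont=0 payload=0x46=70: acc |= 70<<21 -> acc=147581058 shift=28 [end]
Varint 6: bytes[11:15] = 82 D1 AF 46 -> value 147581058 (4 byte(s))

Answer: 7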